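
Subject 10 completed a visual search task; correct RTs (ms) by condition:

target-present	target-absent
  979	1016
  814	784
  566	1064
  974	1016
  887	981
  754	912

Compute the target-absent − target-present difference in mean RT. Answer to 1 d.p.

M(target-present) = 4974/6 = 829.000
M(target-absent) = 5773/6 = 962.167
Difference = 962.167 − 829.000 = 133.167 ms

133.2 ms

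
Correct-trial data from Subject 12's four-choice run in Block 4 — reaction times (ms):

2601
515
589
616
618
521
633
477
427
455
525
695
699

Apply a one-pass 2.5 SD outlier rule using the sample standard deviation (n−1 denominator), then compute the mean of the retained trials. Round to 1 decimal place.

564.2 ms

n = 13, ΣRT = 9371, M = 720.846
Σ(x−M)² = 3919941.69; s = √(3919941.69/12) = 571.543
Cutoffs: 720.846 ± 2.5·571.543 → [-708.0, 2149.7]
Outside: 2601 → excluded.
Retained (n=12): Σ = 6770, mean = 6770/12 = 564.167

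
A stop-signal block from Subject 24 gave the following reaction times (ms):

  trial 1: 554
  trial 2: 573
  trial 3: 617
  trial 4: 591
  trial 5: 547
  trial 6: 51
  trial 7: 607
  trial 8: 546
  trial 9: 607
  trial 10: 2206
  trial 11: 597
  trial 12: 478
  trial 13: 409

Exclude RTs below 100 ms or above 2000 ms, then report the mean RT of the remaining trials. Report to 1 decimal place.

Excluded: 51, 2206
Retained (n=11): Σ = 6126
Mean = 6126/11 = 556.9091

556.9 ms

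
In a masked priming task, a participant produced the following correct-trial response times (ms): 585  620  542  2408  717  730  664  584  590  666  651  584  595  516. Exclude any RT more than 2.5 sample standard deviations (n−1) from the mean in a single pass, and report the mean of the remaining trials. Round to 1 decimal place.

n = 14, ΣRT = 10452, M = 746.571
Σ(x−M)² = 3021423.43; s = √(3021423.43/13) = 482.097
Cutoffs: 746.571 ± 2.5·482.097 → [-458.7, 1951.8]
Outside: 2408 → excluded.
Retained (n=13): Σ = 8044, mean = 8044/13 = 618.769

618.8 ms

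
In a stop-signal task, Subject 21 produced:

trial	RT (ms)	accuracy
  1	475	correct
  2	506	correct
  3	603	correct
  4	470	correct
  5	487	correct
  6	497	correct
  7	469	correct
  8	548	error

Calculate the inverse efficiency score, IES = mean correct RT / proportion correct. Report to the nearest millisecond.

573 ms

Correct trials (n=7): 475, 506, 603, 470, 487, 497, 469
Mean correct RT = 3507/7 = 501.0000 ms
Proportion correct = 7/8
IES = 501.0000 / (7/8) = 572.571 ms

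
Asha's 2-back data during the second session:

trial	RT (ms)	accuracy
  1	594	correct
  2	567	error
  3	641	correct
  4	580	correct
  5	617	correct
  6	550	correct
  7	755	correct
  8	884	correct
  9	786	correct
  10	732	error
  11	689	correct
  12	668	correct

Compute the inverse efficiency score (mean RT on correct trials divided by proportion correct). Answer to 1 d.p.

Correct trials (n=10): 594, 641, 580, 617, 550, 755, 884, 786, 689, 668
Mean correct RT = 6764/10 = 676.4000 ms
Proportion correct = 10/12
IES = 676.4000 / (10/12) = 811.680 ms

811.7 ms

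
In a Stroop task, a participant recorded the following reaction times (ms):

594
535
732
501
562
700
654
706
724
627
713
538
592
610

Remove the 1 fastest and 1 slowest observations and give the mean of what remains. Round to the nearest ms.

Sorted: 501, 535, 538, 562, 592, 594, 610, 627, 654, 700, 706, 713, 724, 732
Drop lowest 1 (501) and highest 1 (732)
Remaining (n=12): Σ = 7555, mean = 7555/12 = 629.583

630 ms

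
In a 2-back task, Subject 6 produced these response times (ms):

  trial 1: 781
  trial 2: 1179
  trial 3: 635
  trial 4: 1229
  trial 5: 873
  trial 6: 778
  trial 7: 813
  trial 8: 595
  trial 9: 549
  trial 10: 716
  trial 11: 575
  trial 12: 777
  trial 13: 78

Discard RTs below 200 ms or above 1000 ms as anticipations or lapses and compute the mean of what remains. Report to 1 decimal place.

Excluded: 78, 1179, 1229
Retained (n=10): Σ = 7092
Mean = 7092/10 = 709.2000

709.2 ms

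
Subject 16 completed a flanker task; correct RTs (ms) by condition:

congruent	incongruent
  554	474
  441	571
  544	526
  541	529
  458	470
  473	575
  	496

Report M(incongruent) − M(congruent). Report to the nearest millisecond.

18 ms

M(congruent) = 3011/6 = 501.833
M(incongruent) = 3641/7 = 520.143
Difference = 520.143 − 501.833 = 18.310 ms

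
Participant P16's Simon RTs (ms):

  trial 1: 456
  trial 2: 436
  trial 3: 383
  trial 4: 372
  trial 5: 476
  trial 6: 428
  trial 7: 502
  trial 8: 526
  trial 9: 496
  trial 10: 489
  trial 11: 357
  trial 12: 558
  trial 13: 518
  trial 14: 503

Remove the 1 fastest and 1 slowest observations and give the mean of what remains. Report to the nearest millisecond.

465 ms

Sorted: 357, 372, 383, 428, 436, 456, 476, 489, 496, 502, 503, 518, 526, 558
Drop lowest 1 (357) and highest 1 (558)
Remaining (n=12): Σ = 5585, mean = 5585/12 = 465.417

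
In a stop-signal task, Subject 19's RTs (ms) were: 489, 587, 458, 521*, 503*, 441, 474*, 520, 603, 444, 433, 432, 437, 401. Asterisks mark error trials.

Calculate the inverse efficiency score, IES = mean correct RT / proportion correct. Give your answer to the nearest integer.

Correct trials (n=11): 489, 587, 458, 441, 520, 603, 444, 433, 432, 437, 401
Mean correct RT = 5245/11 = 476.8182 ms
Proportion correct = 11/14
IES = 476.8182 / (11/14) = 606.860 ms

607 ms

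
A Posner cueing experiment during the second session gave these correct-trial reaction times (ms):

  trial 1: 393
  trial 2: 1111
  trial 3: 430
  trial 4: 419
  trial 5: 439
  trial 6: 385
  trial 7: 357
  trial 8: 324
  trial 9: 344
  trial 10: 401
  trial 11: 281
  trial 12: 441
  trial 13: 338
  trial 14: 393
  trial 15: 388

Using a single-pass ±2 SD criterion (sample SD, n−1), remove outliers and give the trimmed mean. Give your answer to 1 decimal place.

380.9 ms

n = 15, ΣRT = 6444, M = 429.600
Σ(x−M)² = 526075.60; s = √(526075.60/14) = 193.847
Cutoffs: 429.600 ± 2·193.847 → [41.9, 817.3]
Outside: 1111 → excluded.
Retained (n=14): Σ = 5333, mean = 5333/14 = 380.929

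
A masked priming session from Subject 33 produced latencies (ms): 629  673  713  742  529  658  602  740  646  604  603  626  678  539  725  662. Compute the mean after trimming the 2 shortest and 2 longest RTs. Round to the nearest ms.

652 ms

Sorted: 529, 539, 602, 603, 604, 626, 629, 646, 658, 662, 673, 678, 713, 725, 740, 742
Drop lowest 2 (529, 539) and highest 2 (740, 742)
Remaining (n=12): Σ = 7819, mean = 7819/12 = 651.583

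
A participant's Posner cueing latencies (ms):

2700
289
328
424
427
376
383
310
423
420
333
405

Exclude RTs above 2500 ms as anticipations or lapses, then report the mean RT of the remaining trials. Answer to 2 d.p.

374.36 ms

Excluded: 2700
Retained (n=11): Σ = 4118
Mean = 4118/11 = 374.3636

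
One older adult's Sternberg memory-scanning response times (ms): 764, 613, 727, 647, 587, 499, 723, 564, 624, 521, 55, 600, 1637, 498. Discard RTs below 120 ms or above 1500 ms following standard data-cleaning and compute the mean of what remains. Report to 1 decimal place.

613.9 ms

Excluded: 55, 1637
Retained (n=12): Σ = 7367
Mean = 7367/12 = 613.9167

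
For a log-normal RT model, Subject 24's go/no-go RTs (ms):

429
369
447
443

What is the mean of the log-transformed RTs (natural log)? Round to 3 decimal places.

ln(RT): 6.0615, 5.9108, 6.1026, 6.0936
Σ ln(RT) = 24.1684
Mean = 24.1684/4 = 6.04210

6.042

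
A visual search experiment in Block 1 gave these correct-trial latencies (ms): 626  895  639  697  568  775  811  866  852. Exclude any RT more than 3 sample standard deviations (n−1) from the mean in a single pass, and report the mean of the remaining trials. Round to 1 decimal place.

n = 9, ΣRT = 6729, M = 747.667
Σ(x−M)² = 112812.00; s = √(112812.00/8) = 118.750
Cutoffs: 747.667 ± 3·118.750 → [391.4, 1103.9]
No RTs fall outside the cutoffs; all 9 retained. Mean = 6729/9 = 747.667

747.7 ms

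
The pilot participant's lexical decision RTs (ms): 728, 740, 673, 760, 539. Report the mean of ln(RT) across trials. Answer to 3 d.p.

6.526

ln(RT): 6.5903, 6.6067, 6.5117, 6.6333, 6.2897
Σ ln(RT) = 32.6317
Mean = 32.6317/5 = 6.52635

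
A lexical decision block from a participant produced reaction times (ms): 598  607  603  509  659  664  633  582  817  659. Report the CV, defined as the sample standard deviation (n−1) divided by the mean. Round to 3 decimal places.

n = 10, Σ = 6331, M = 633.1000
Σ(x−M)² = 56946.900; s = √(56946.900/9) = 79.5452
CV = 79.5452 / 633.1000 = 0.12564

0.126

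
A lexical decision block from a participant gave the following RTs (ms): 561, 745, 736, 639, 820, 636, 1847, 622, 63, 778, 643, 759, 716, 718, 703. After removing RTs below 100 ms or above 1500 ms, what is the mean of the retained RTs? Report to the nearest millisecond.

Excluded: 63, 1847
Retained (n=13): Σ = 9076
Mean = 9076/13 = 698.1538

698 ms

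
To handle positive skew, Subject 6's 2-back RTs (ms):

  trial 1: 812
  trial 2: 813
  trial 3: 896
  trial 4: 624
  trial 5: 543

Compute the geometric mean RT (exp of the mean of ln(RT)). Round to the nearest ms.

725 ms

ln(RT): 6.6995, 6.7007, 6.7979, 6.4362, 6.2971
Mean ln(RT) = 32.9314/5 = 6.58629
Geometric mean = exp(6.58629) = 725.08 ms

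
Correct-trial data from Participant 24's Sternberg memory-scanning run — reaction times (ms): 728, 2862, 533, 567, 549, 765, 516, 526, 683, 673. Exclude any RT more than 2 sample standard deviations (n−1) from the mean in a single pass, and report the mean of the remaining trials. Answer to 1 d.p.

n = 10, ΣRT = 8402, M = 840.200
Σ(x−M)² = 4616221.60; s = √(4616221.60/9) = 716.180
Cutoffs: 840.200 ± 2·716.180 → [-592.2, 2272.6]
Outside: 2862 → excluded.
Retained (n=9): Σ = 5540, mean = 5540/9 = 615.556

615.6 ms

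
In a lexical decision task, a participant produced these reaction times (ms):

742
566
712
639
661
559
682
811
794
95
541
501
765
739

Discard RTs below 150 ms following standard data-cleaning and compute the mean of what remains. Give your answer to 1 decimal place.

Excluded: 95
Retained (n=13): Σ = 8712
Mean = 8712/13 = 670.1538

670.2 ms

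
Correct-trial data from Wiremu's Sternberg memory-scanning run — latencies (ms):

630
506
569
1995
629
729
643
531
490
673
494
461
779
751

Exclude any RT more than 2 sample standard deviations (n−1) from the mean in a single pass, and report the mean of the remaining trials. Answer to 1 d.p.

n = 14, ΣRT = 9880, M = 705.714
Σ(x−M)² = 1927184.86; s = √(1927184.86/13) = 385.026
Cutoffs: 705.714 ± 2·385.026 → [-64.3, 1475.8]
Outside: 1995 → excluded.
Retained (n=13): Σ = 7885, mean = 7885/13 = 606.538

606.5 ms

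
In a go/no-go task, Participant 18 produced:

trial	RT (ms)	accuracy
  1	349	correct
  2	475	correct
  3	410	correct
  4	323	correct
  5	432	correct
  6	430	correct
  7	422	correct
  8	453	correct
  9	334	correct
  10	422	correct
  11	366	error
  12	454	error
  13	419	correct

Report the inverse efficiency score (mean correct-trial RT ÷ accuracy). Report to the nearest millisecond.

Correct trials (n=11): 349, 475, 410, 323, 432, 430, 422, 453, 334, 422, 419
Mean correct RT = 4469/11 = 406.2727 ms
Proportion correct = 11/13
IES = 406.2727 / (11/13) = 480.140 ms

480 ms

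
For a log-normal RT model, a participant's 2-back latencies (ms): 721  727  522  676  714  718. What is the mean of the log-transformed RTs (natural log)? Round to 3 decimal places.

ln(RT): 6.5806, 6.5889, 6.2577, 6.5162, 6.5709, 6.5765
Σ ln(RT) = 39.0908
Mean = 39.0908/6 = 6.51513

6.515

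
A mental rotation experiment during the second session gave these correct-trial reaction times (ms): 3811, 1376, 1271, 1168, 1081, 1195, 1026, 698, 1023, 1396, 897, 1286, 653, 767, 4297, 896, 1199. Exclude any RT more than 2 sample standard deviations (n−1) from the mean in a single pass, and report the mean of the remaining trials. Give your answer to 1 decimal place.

1062.1 ms

n = 17, ΣRT = 24040, M = 1414.118
Σ(x−M)² = 16710913.76; s = √(16710913.76/16) = 1021.975
Cutoffs: 1414.118 ± 2·1021.975 → [-629.8, 3458.1]
Outside: 3811, 4297 → excluded.
Retained (n=15): Σ = 15932, mean = 15932/15 = 1062.133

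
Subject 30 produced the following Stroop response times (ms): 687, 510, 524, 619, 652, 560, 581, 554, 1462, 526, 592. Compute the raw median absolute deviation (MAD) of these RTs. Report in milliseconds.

Sorted: 510, 524, 526, 554, 560, 581, 592, 619, 652, 687, 1462 → median = 581
|x − 581|: 106, 71, 57, 38, 71, 21, 0, 27, 881, 55, 11
Sorted deviations: 0, 11, 21, 27, 38, 55, 57, 71, 71, 106, 881 → MAD = 55

55 ms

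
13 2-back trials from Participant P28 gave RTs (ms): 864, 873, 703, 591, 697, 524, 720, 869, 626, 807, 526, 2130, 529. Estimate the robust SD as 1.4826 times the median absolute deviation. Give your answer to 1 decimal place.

Sorted: 524, 526, 529, 591, 626, 697, 703, 720, 807, 864, 869, 873, 2130 → median = 703
|x − 703| sorted: 0, 6, 17, 77, 104, 112, 161, 166, 170, 174, 177, 179, 1427 → MAD = 161
Robust SD ≈ 1.4826 × 161 = 238.699

238.7 ms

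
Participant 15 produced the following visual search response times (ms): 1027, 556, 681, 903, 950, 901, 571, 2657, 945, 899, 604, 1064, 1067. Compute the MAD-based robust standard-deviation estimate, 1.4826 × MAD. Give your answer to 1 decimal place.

Sorted: 556, 571, 604, 681, 899, 901, 903, 945, 950, 1027, 1064, 1067, 2657 → median = 903
|x − 903| sorted: 0, 2, 4, 42, 47, 124, 161, 164, 222, 299, 332, 347, 1754 → MAD = 161
Robust SD ≈ 1.4826 × 161 = 238.699

238.7 ms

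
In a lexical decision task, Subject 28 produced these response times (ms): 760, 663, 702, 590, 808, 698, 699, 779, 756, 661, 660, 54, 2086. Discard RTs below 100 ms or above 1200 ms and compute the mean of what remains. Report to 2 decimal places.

706.91 ms

Excluded: 54, 2086
Retained (n=11): Σ = 7776
Mean = 7776/11 = 706.9091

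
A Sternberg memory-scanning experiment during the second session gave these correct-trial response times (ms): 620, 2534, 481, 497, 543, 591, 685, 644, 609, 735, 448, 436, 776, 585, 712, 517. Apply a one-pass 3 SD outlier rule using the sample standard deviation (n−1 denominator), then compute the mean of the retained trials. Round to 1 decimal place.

591.9 ms

n = 16, ΣRT = 11413, M = 713.312
Σ(x−M)² = 3691521.44; s = √(3691521.44/15) = 496.086
Cutoffs: 713.312 ± 3·496.086 → [-774.9, 2201.6]
Outside: 2534 → excluded.
Retained (n=15): Σ = 8879, mean = 8879/15 = 591.933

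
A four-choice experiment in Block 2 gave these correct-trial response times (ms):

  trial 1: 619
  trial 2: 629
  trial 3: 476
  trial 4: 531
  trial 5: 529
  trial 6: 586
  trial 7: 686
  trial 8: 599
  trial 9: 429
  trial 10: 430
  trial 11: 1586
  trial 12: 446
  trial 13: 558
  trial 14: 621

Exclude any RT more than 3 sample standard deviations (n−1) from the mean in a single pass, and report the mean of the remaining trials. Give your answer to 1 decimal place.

n = 14, ΣRT = 8725, M = 623.214
Σ(x−M)² = 1082686.36; s = √(1082686.36/13) = 288.589
Cutoffs: 623.214 ± 3·288.589 → [-242.6, 1489.0]
Outside: 1586 → excluded.
Retained (n=13): Σ = 7139, mean = 7139/13 = 549.154

549.2 ms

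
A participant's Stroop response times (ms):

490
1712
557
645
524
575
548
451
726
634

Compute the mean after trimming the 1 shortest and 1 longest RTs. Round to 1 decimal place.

587.4 ms

Sorted: 451, 490, 524, 548, 557, 575, 634, 645, 726, 1712
Drop lowest 1 (451) and highest 1 (1712)
Remaining (n=8): Σ = 4699, mean = 4699/8 = 587.375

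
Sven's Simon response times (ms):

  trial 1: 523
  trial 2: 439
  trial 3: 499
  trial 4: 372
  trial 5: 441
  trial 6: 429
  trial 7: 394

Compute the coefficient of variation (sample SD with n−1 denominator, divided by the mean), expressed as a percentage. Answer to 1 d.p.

12.1%

n = 7, Σ = 3097, M = 442.4286
Σ(x−M)² = 17191.714; s = √(17191.714/6) = 53.5284
CV = 53.5284 / 442.4286 = 0.12099 = 12.099%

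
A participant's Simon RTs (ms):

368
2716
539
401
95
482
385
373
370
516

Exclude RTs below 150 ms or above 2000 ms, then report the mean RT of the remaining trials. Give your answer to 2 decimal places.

Excluded: 95, 2716
Retained (n=8): Σ = 3434
Mean = 3434/8 = 429.2500

429.25 ms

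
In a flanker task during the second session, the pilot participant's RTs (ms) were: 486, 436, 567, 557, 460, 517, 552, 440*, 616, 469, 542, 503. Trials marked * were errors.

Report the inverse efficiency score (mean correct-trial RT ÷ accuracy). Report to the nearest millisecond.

Correct trials (n=11): 486, 436, 567, 557, 460, 517, 552, 616, 469, 542, 503
Mean correct RT = 5705/11 = 518.6364 ms
Proportion correct = 11/12
IES = 518.6364 / (11/12) = 565.785 ms

566 ms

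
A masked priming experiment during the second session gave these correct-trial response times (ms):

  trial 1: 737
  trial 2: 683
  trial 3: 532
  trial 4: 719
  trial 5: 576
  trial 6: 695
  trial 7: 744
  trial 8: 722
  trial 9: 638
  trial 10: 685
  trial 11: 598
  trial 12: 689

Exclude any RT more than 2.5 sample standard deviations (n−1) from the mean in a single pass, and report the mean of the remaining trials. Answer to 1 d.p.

668.2 ms

n = 12, ΣRT = 8018, M = 668.167
Σ(x−M)² = 50497.67; s = √(50497.67/11) = 67.755
Cutoffs: 668.167 ± 2.5·67.755 → [498.8, 837.6]
No RTs fall outside the cutoffs; all 12 retained. Mean = 8018/12 = 668.167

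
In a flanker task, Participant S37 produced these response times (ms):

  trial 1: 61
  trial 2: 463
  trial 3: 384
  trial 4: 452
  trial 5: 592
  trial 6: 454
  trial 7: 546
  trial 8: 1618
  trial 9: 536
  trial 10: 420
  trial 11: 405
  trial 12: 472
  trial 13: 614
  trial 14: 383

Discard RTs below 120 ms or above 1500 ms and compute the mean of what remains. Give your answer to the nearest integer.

Excluded: 61, 1618
Retained (n=12): Σ = 5721
Mean = 5721/12 = 476.7500

477 ms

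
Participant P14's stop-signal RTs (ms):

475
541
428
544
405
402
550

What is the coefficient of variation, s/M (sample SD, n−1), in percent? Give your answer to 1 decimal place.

n = 7, Σ = 3345, M = 477.8571
Σ(x−M)² = 27122.857; s = √(27122.857/6) = 67.2345
CV = 67.2345 / 477.8571 = 0.14070 = 14.070%

14.1%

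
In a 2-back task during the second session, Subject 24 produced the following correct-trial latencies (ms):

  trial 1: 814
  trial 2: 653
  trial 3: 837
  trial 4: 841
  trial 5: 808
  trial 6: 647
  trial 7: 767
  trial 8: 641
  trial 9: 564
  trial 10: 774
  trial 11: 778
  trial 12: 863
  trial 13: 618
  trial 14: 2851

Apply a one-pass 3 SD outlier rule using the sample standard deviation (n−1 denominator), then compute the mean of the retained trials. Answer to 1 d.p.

n = 14, ΣRT = 12456, M = 889.714
Σ(x−M)² = 4262566.86; s = √(4262566.86/13) = 572.617
Cutoffs: 889.714 ± 3·572.617 → [-828.1, 2607.6]
Outside: 2851 → excluded.
Retained (n=13): Σ = 9605, mean = 9605/13 = 738.846

738.8 ms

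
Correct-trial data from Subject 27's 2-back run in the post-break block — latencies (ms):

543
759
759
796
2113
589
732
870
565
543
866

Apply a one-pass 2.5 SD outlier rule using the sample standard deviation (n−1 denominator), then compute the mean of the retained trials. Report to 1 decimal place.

n = 11, ΣRT = 9135, M = 830.455
Σ(x−M)² = 1962868.73; s = √(1962868.73/10) = 443.043
Cutoffs: 830.455 ± 2.5·443.043 → [-277.2, 1938.1]
Outside: 2113 → excluded.
Retained (n=10): Σ = 7022, mean = 7022/10 = 702.200

702.2 ms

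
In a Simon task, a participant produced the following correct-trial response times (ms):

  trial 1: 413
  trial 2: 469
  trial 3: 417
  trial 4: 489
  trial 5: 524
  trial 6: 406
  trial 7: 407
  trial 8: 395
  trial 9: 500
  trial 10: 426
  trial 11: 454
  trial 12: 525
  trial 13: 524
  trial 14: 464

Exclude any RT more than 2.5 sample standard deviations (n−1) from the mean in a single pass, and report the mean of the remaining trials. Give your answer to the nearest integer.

458 ms

n = 14, ΣRT = 6413, M = 458.071
Σ(x−M)² = 30102.93; s = √(30102.93/13) = 48.121
Cutoffs: 458.071 ± 2.5·48.121 → [337.8, 578.4]
No RTs fall outside the cutoffs; all 14 retained. Mean = 6413/14 = 458.071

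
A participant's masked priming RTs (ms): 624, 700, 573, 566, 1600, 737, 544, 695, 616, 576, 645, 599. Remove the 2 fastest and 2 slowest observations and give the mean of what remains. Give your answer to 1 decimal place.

628.5 ms

Sorted: 544, 566, 573, 576, 599, 616, 624, 645, 695, 700, 737, 1600
Drop lowest 2 (544, 566) and highest 2 (737, 1600)
Remaining (n=8): Σ = 5028, mean = 5028/8 = 628.500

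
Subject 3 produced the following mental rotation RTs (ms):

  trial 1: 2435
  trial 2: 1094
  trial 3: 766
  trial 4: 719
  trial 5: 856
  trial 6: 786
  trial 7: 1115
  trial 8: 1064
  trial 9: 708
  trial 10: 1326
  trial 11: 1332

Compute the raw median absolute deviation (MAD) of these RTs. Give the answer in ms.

Sorted: 708, 719, 766, 786, 856, 1064, 1094, 1115, 1326, 1332, 2435 → median = 1064
|x − 1064|: 1371, 30, 298, 345, 208, 278, 51, 0, 356, 262, 268
Sorted deviations: 0, 30, 51, 208, 262, 268, 278, 298, 345, 356, 1371 → MAD = 268

268 ms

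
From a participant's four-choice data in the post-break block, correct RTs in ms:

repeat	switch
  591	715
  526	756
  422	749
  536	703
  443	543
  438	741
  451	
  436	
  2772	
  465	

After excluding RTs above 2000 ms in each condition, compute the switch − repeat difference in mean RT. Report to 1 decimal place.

repeat: exclude 2772
M(repeat) = 4308/9 = 478.667
M(switch) = 4207/6 = 701.167
Difference = 701.167 − 478.667 = 222.500 ms

222.5 ms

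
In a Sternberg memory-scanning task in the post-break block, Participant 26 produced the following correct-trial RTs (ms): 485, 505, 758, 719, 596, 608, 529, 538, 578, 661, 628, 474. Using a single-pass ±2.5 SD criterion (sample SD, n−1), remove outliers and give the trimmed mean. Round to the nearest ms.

n = 12, ΣRT = 7079, M = 589.917
Σ(x−M)² = 89984.92; s = √(89984.92/11) = 90.446
Cutoffs: 589.917 ± 2.5·90.446 → [363.8, 816.0]
No RTs fall outside the cutoffs; all 12 retained. Mean = 7079/12 = 589.917

590 ms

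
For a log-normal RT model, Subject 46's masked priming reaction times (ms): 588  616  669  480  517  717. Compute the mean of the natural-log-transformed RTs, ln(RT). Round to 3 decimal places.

6.384

ln(RT): 6.3767, 6.4232, 6.5058, 6.1738, 6.2480, 6.5751
Σ ln(RT) = 38.3027
Mean = 38.3027/6 = 6.38378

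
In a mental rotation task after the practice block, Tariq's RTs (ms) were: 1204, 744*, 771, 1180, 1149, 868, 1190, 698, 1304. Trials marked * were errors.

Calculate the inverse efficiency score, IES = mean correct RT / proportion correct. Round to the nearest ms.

Correct trials (n=8): 1204, 771, 1180, 1149, 868, 1190, 698, 1304
Mean correct RT = 8364/8 = 1045.5000 ms
Proportion correct = 8/9
IES = 1045.5000 / (8/9) = 1176.188 ms

1176 ms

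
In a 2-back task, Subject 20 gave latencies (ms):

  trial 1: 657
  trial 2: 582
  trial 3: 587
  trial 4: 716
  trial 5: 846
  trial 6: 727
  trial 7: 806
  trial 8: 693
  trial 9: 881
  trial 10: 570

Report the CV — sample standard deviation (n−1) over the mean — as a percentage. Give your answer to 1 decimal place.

15.7%

n = 10, Σ = 7065, M = 706.5000
Σ(x−M)² = 111366.500; s = √(111366.500/9) = 111.2387
CV = 111.2387 / 706.5000 = 0.15745 = 15.745%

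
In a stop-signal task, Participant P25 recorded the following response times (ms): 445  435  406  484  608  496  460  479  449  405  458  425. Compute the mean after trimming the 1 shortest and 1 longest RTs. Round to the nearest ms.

454 ms

Sorted: 405, 406, 425, 435, 445, 449, 458, 460, 479, 484, 496, 608
Drop lowest 1 (405) and highest 1 (608)
Remaining (n=10): Σ = 4537, mean = 4537/10 = 453.700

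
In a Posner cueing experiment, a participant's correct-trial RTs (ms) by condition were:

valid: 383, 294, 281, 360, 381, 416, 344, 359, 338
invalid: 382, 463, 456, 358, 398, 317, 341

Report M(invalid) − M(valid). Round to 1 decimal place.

37.2 ms

M(valid) = 3156/9 = 350.667
M(invalid) = 2715/7 = 387.857
Difference = 387.857 − 350.667 = 37.190 ms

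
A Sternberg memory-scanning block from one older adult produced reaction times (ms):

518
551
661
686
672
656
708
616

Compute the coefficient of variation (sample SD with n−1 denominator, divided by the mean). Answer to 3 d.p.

0.106

n = 8, Σ = 5068, M = 633.5000
Σ(x−M)² = 31504.000; s = √(31504.000/7) = 67.0863
CV = 67.0863 / 633.5000 = 0.10590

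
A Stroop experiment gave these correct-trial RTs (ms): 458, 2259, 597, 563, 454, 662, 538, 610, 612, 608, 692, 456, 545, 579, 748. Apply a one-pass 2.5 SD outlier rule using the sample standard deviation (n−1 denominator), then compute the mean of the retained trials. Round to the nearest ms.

580 ms

n = 15, ΣRT = 10381, M = 692.067
Σ(x−M)² = 2730560.93; s = √(2730560.93/14) = 441.633
Cutoffs: 692.067 ± 2.5·441.633 → [-412.0, 1796.2]
Outside: 2259 → excluded.
Retained (n=14): Σ = 8122, mean = 8122/14 = 580.143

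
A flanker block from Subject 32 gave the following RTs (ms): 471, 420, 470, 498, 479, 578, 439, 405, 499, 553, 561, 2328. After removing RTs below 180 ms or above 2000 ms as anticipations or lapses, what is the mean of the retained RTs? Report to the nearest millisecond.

488 ms

Excluded: 2328
Retained (n=11): Σ = 5373
Mean = 5373/11 = 488.4545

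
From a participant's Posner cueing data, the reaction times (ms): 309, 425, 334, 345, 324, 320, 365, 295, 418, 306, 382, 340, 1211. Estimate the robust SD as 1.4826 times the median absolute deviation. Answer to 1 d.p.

Sorted: 295, 306, 309, 320, 324, 334, 340, 345, 365, 382, 418, 425, 1211 → median = 340
|x − 340| sorted: 0, 5, 6, 16, 20, 25, 31, 34, 42, 45, 78, 85, 871 → MAD = 31
Robust SD ≈ 1.4826 × 31 = 45.961

46.0 ms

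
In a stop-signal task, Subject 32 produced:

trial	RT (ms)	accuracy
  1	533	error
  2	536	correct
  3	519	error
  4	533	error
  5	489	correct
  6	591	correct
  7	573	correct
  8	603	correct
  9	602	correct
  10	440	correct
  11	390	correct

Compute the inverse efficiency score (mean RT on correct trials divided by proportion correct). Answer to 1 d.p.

726.0 ms

Correct trials (n=8): 536, 489, 591, 573, 603, 602, 440, 390
Mean correct RT = 4224/8 = 528.0000 ms
Proportion correct = 8/11
IES = 528.0000 / (8/11) = 726.000 ms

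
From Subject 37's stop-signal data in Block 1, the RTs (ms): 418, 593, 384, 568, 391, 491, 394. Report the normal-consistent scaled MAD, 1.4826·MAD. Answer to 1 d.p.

Sorted: 384, 391, 394, 418, 491, 568, 593 → median = 418
|x − 418| sorted: 0, 24, 27, 34, 73, 150, 175 → MAD = 34
Robust SD ≈ 1.4826 × 34 = 50.408

50.4 ms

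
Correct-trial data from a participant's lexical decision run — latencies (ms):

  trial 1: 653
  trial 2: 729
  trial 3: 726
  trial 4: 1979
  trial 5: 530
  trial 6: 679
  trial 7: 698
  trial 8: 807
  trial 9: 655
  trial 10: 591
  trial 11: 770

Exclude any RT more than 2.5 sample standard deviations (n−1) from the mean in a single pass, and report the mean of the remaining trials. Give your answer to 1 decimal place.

683.8 ms

n = 11, ΣRT = 8817, M = 801.545
Σ(x−M)² = 1585740.73; s = √(1585740.73/10) = 398.214
Cutoffs: 801.545 ± 2.5·398.214 → [-194.0, 1797.1]
Outside: 1979 → excluded.
Retained (n=10): Σ = 6838, mean = 6838/10 = 683.800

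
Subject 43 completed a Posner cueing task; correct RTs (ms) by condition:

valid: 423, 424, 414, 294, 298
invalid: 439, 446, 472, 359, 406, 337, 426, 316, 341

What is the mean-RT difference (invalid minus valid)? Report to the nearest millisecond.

M(valid) = 1853/5 = 370.600
M(invalid) = 3542/9 = 393.556
Difference = 393.556 − 370.600 = 22.956 ms

23 ms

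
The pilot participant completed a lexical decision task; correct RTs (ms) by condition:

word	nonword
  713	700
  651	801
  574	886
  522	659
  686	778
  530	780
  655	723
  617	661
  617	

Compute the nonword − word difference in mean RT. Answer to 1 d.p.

130.2 ms

M(word) = 5565/9 = 618.333
M(nonword) = 5988/8 = 748.500
Difference = 748.500 − 618.333 = 130.167 ms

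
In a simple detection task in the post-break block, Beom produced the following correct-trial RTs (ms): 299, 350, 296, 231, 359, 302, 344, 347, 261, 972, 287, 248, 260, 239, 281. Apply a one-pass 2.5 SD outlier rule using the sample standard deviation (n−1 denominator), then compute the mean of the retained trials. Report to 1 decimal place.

n = 15, ΣRT = 5076, M = 338.400
Σ(x−M)² = 454449.60; s = √(454449.60/14) = 180.168
Cutoffs: 338.400 ± 2.5·180.168 → [-112.0, 788.8]
Outside: 972 → excluded.
Retained (n=14): Σ = 4104, mean = 4104/14 = 293.143

293.1 ms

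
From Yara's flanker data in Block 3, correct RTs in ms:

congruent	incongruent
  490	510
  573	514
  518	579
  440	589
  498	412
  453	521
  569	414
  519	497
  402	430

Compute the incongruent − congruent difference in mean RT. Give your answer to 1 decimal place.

M(congruent) = 4462/9 = 495.778
M(incongruent) = 4466/9 = 496.222
Difference = 496.222 − 495.778 = 0.444 ms

0.4 ms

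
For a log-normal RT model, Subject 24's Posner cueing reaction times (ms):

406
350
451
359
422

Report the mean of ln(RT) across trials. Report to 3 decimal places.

5.981

ln(RT): 6.0064, 5.8579, 6.1115, 5.8833, 6.0450
Σ ln(RT) = 29.9041
Mean = 29.9041/5 = 5.98082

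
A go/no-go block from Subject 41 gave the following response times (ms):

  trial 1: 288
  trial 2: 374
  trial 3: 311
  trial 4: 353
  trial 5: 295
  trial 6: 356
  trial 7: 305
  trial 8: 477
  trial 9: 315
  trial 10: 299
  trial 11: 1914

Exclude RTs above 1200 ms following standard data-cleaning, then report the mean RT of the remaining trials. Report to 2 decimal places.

337.30 ms

Excluded: 1914
Retained (n=10): Σ = 3373
Mean = 3373/10 = 337.3000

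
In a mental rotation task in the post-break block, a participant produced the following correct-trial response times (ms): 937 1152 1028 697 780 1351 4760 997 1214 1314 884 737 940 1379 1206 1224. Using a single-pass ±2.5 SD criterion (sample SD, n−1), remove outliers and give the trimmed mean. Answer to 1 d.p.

n = 16, ΣRT = 20600, M = 1287.500
Σ(x−M)² = 13573246.00; s = √(13573246.00/15) = 951.253
Cutoffs: 1287.500 ± 2.5·951.253 → [-1090.6, 3665.6]
Outside: 4760 → excluded.
Retained (n=15): Σ = 15840, mean = 15840/15 = 1056.000

1056.0 ms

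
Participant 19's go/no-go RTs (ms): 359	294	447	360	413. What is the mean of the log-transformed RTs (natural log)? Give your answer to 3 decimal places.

5.916

ln(RT): 5.8833, 5.6836, 6.1026, 5.8861, 6.0234
Σ ln(RT) = 29.5790
Mean = 29.5790/5 = 5.91580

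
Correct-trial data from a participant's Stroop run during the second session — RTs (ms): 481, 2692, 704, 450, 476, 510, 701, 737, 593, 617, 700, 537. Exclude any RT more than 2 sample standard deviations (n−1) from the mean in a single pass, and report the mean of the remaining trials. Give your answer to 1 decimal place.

n = 12, ΣRT = 9198, M = 766.500
Σ(x−M)² = 4158027.00; s = √(4158027.00/11) = 614.819
Cutoffs: 766.500 ± 2·614.819 → [-463.1, 1996.1]
Outside: 2692 → excluded.
Retained (n=11): Σ = 6506, mean = 6506/11 = 591.455

591.5 ms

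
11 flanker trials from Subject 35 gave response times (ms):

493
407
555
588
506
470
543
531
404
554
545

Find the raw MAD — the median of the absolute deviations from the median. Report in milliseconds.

Sorted: 404, 407, 470, 493, 506, 531, 543, 545, 554, 555, 588 → median = 531
|x − 531|: 38, 124, 24, 57, 25, 61, 12, 0, 127, 23, 14
Sorted deviations: 0, 12, 14, 23, 24, 25, 38, 57, 61, 124, 127 → MAD = 25

25 ms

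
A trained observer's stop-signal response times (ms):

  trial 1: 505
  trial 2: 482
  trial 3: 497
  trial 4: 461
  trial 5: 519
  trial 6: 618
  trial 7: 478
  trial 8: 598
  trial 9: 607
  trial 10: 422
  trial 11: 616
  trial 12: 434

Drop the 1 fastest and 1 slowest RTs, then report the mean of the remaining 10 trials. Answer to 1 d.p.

519.7 ms

Sorted: 422, 434, 461, 478, 482, 497, 505, 519, 598, 607, 616, 618
Drop lowest 1 (422) and highest 1 (618)
Remaining (n=10): Σ = 5197, mean = 5197/10 = 519.700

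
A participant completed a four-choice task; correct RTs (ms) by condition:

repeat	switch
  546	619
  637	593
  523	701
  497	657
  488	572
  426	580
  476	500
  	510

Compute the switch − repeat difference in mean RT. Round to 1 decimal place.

78.2 ms

M(repeat) = 3593/7 = 513.286
M(switch) = 4732/8 = 591.500
Difference = 591.500 − 513.286 = 78.214 ms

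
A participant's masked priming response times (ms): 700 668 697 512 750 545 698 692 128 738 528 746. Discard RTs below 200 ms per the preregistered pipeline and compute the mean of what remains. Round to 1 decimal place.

661.3 ms

Excluded: 128
Retained (n=11): Σ = 7274
Mean = 7274/11 = 661.2727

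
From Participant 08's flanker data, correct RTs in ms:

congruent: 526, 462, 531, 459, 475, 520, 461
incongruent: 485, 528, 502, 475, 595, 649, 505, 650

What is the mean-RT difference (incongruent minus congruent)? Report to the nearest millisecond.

M(congruent) = 3434/7 = 490.571
M(incongruent) = 4389/8 = 548.625
Difference = 548.625 − 490.571 = 58.054 ms

58 ms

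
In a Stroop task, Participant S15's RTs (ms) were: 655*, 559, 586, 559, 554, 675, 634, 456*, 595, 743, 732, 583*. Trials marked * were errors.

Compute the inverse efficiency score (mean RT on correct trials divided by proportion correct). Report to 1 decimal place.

835.1 ms

Correct trials (n=9): 559, 586, 559, 554, 675, 634, 595, 743, 732
Mean correct RT = 5637/9 = 626.3333 ms
Proportion correct = 9/12
IES = 626.3333 / (9/12) = 835.111 ms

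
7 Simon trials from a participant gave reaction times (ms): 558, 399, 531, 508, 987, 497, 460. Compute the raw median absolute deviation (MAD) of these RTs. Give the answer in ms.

Sorted: 399, 460, 497, 508, 531, 558, 987 → median = 508
|x − 508|: 50, 109, 23, 0, 479, 11, 48
Sorted deviations: 0, 11, 23, 48, 50, 109, 479 → MAD = 48

48 ms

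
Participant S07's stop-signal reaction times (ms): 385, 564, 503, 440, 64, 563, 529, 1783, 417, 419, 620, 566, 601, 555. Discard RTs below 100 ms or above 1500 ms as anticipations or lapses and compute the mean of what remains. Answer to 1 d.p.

513.5 ms

Excluded: 64, 1783
Retained (n=12): Σ = 6162
Mean = 6162/12 = 513.5000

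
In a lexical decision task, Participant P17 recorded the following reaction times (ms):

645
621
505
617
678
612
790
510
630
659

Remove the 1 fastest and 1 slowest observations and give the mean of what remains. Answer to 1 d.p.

Sorted: 505, 510, 612, 617, 621, 630, 645, 659, 678, 790
Drop lowest 1 (505) and highest 1 (790)
Remaining (n=8): Σ = 4972, mean = 4972/8 = 621.500

621.5 ms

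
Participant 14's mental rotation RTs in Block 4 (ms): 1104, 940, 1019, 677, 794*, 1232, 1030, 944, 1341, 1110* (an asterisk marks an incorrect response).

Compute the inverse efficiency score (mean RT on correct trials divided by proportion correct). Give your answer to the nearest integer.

Correct trials (n=8): 1104, 940, 1019, 677, 1232, 1030, 944, 1341
Mean correct RT = 8287/8 = 1035.8750 ms
Proportion correct = 8/10
IES = 1035.8750 / (8/10) = 1294.844 ms

1295 ms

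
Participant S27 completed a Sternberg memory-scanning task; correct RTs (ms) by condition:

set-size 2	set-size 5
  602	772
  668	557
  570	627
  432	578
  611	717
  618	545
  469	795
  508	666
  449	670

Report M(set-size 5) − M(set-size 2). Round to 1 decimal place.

M(set-size 2) = 4927/9 = 547.444
M(set-size 5) = 5927/9 = 658.556
Difference = 658.556 − 547.444 = 111.111 ms

111.1 ms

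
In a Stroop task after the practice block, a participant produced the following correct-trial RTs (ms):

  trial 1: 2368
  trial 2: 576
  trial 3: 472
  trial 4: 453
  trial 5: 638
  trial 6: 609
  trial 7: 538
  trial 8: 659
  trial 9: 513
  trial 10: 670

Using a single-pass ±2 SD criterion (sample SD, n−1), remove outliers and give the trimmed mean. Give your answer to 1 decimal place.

569.8 ms

n = 10, ΣRT = 7496, M = 749.600
Σ(x−M)² = 2961910.40; s = √(2961910.40/9) = 573.673
Cutoffs: 749.600 ± 2·573.673 → [-397.7, 1896.9]
Outside: 2368 → excluded.
Retained (n=9): Σ = 5128, mean = 5128/9 = 569.778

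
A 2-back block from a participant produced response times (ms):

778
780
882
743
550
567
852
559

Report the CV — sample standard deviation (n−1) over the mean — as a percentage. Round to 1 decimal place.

19.0%

n = 8, Σ = 5711, M = 713.8750
Σ(x−M)² = 129090.875; s = √(129090.875/7) = 135.7997
CV = 135.7997 / 713.8750 = 0.19023 = 19.023%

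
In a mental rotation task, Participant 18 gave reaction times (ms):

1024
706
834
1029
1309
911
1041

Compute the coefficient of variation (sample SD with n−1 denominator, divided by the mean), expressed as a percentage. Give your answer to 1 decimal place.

n = 7, Σ = 6854, M = 979.1429
Σ(x−M)² = 217446.857; s = √(217446.857/6) = 190.3711
CV = 190.3711 / 979.1429 = 0.19443 = 19.443%

19.4%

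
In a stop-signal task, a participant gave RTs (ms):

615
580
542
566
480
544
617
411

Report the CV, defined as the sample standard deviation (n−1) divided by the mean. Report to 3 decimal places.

n = 8, Σ = 4355, M = 544.3750
Σ(x−M)² = 33937.875; s = √(33937.875/7) = 69.6295
CV = 69.6295 / 544.3750 = 0.12791

0.128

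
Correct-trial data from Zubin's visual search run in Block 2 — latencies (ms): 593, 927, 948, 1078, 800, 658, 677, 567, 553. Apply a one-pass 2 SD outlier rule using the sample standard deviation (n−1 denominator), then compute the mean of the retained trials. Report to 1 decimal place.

n = 9, ΣRT = 6801, M = 755.667
Σ(x−M)² = 291068.00; s = √(291068.00/8) = 190.745
Cutoffs: 755.667 ± 2·190.745 → [374.2, 1137.2]
No RTs fall outside the cutoffs; all 9 retained. Mean = 6801/9 = 755.667

755.7 ms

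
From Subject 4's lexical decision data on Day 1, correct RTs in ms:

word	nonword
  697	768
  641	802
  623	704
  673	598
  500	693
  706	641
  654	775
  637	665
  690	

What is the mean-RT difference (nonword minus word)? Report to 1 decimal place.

M(word) = 5821/9 = 646.778
M(nonword) = 5646/8 = 705.750
Difference = 705.750 − 646.778 = 58.972 ms

59.0 ms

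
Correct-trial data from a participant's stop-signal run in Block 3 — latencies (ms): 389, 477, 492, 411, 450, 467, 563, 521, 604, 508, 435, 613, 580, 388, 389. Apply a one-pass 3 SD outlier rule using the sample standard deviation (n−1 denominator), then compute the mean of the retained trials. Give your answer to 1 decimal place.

485.8 ms

n = 15, ΣRT = 7287, M = 485.800
Σ(x−M)² = 84948.40; s = √(84948.40/14) = 77.896
Cutoffs: 485.800 ± 3·77.896 → [252.1, 719.5]
No RTs fall outside the cutoffs; all 15 retained. Mean = 7287/15 = 485.800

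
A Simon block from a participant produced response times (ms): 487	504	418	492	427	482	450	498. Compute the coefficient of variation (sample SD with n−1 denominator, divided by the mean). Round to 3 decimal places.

0.071

n = 8, Σ = 3758, M = 469.7500
Σ(x−M)² = 7809.500; s = √(7809.500/7) = 33.4012
CV = 33.4012 / 469.7500 = 0.07110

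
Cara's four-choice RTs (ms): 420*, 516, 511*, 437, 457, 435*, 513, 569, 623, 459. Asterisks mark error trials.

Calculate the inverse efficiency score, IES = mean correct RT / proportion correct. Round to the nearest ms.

Correct trials (n=7): 516, 437, 457, 513, 569, 623, 459
Mean correct RT = 3574/7 = 510.5714 ms
Proportion correct = 7/10
IES = 510.5714 / (7/10) = 729.388 ms

729 ms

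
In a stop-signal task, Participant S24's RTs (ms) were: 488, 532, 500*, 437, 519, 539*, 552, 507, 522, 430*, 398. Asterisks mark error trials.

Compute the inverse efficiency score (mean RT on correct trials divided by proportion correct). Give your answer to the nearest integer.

680 ms

Correct trials (n=8): 488, 532, 437, 519, 552, 507, 522, 398
Mean correct RT = 3955/8 = 494.3750 ms
Proportion correct = 8/11
IES = 494.3750 / (8/11) = 679.766 ms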